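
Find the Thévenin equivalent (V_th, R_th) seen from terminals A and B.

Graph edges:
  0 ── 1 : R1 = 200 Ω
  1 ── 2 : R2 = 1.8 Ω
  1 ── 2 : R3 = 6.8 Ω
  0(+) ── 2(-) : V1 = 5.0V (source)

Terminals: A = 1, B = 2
Step 1 — V_th is the open-circuit voltage V_A - V_B (nothing connected across the terminals).
Nodal analysis, taking node 2 as the 0 V reference.
Source V1 fixes V_0 = 5 V.
KCL at each unknown node (sum of currents leaving = 0; resistances in Ω):
  Node 1: (V_1 - 5)/200 + (V_1 - 0)/1.8 + (V_1 - 0)/6.8 = 0
Collecting terms: 0.7076 × V_1 = 0.025  =>  V_1 = 0.03533 V
V_th = V_1 - V_2 = 0.03533 - 0 = 0.03533 V
Step 2 — R_th: zero the source — replace V1 by a short circuit (node 2 merges into node 0) — and find the resistance seen between A (node 1) and B (node 0).
Reduce the network between node 1 (A) and node 0 (B) by series/parallel combination:
  Rp1 = R1 ‖ R2 ‖ R3 (parallel, all between nodes 0 and 1) = 1/(1/200 + 1/1.8 + 1/6.8) = 1.413 Ω
R_th = 1.413 Ω

Final answer: V_th = 0.03533 V, R_th = 1.413 Ω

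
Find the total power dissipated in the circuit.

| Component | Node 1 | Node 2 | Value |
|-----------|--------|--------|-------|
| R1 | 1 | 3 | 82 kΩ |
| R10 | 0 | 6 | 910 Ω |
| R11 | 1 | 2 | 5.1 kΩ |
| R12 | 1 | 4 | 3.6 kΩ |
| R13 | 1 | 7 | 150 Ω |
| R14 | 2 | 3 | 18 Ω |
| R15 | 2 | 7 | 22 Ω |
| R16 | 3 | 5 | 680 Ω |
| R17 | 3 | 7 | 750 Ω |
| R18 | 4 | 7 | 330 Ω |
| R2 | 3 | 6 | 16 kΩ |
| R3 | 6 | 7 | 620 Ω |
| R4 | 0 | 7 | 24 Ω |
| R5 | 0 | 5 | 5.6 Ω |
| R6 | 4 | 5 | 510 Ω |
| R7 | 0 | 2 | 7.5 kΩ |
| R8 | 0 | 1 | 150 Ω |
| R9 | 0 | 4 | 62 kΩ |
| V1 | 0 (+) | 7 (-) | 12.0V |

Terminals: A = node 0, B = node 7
Nodal analysis, taking node 7 as the 0 V reference.
Source V1 fixes V_0 = 12 V.
KCL at each unknown node (sum of currents leaving = 0; resistances in Ω):
  Node 1: (V_1 - V_3)/82000 + (V_1 - 12)/150 + (V_1 - V_2)/5100 + (V_1 - V_4)/3600 + (V_1 - 0)/150 = 0
  Node 2: (V_2 - 12)/7500 + (V_2 - V_1)/5100 + (V_2 - V_3)/18 + (V_2 - 0)/22 = 0
  Node 3: (V_3 - V_1)/82000 + (V_3 - V_6)/16000 + (V_3 - V_2)/18 + (V_3 - V_5)/680 + (V_3 - 0)/750 = 0
  Node 4: (V_4 - V_5)/510 + (V_4 - 12)/62000 + (V_4 - V_1)/3600 + (V_4 - 0)/330 = 0
  Node 5: (V_5 - 12)/5.6 + (V_5 - V_4)/510 + (V_5 - V_3)/680 = 0
  Node 6: (V_6 - V_3)/16000 + (V_6 - 0)/620 + (V_6 - 12)/910 = 0
Collecting terms (coefficients in siemens):
  0.01382·V_1 - 0.0001961·V_2 - 0.0000122·V_3 - 0.0002778·V_4 = 0.08
  0.1013·V_2 - 0.0001961·V_1 - 0.05556·V_3 = 0.0016
  0.05843·V_3 - 0.0000122·V_1 - 0.05556·V_2 - 0.001471·V_5 - 0.0000625·V_6 = 0
  0.005285·V_4 - 0.0002778·V_1 - 0.001961·V_5 = 0.0001935
  0.182·V_5 - 0.001471·V_3 - 0.001961·V_4 = 2.143
  0.002774·V_6 - 0.0000625·V_3 = 0.01319
Solving these 6 simultaneous equations (Gaussian elimination) gives:
  V_1 = 5.891 V, V_2 = 0.4049 V, V_3 = 0.689 V, V_4 = 4.735 V
  V_5 = 11.83 V, V_6 = 4.769 V
Power in each resistor, P = (ΔV)²/R:
  P_R1 = (5.891 - 0.689)²/82000 = 0.0003299 W
  P_R2 = (0.689 - 4.769)²/16000 = 0.00104 W
  P_R3 = (4.769 - 0)²/620 = 0.03668 W
  P_R4 = (12 - 0)²/24 = 6 W
  P_R5 = (12 - 11.83)²/5.6 = 0.00514 W
  P_R6 = (4.735 - 11.83)²/510 = 0.0987 W
  P_R7 = (12 - 0.4049)²/7500 = 0.01793 W
  P_R8 = (12 - 5.891)²/150 = 0.2488 W
  P_R9 = (12 - 4.735)²/62000 = 0.0008512 W
  P_R10 = (12 - 4.769)²/910 = 0.05746 W
  P_R11 = (5.891 - 0.4049)²/5100 = 0.0059 W
  P_R12 = (5.891 - 4.735)²/3600 = 0.0003706 W
  P_R13 = (5.891 - 0)²/150 = 0.2313 W
  P_R14 = (0.4049 - 0.689)²/18 = 0.004484 W
  P_R15 = (0.4049 - 0)²/22 = 0.007453 W
  P_R16 = (0.689 - 11.83)²/680 = 0.1825 W
  P_R17 = (0.689 - 0)²/750 = 0.000633 W
  P_R18 = (4.735 - 0)²/330 = 0.06795 W
P_total = P_R1 + P_R2 + P_R3 + P_R4 + P_R5 + P_R6 + P_R7 + P_R8 + P_R9 + P_R10 + P_R11 + P_R12 + P_R13 + P_R14 + P_R15 + P_R16 + P_R17 + P_R18 = 6.968 W

Final answer: 6.968 W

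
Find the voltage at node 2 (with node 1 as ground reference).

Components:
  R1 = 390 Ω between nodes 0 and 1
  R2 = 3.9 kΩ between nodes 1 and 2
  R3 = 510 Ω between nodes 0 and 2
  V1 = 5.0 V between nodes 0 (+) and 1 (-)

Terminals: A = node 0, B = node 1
Nodal analysis, taking node 1 as the 0 V reference.
Source V1 fixes V_0 = 5 V.
KCL at each unknown node (sum of currents leaving = 0; resistances in Ω):
  Node 2: (V_2 - 0)/3900 + (V_2 - 5)/510 = 0
Collecting terms: 0.002217 × V_2 = 0.009804  =>  V_2 = 4.422 V
The requested potential is V_2 = 4.422 V.

Final answer: V_2 = 4.422 V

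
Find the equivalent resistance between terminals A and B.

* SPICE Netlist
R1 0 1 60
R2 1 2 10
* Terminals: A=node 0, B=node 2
Reduce the network between node 0 (A) and node 2 (B) by series/parallel combination:
  Rs1 = R1 + R2 (series, joined only at node 1) = 60 + 10 = 70 Ω
R_eq = 70 Ω

Final answer: 70 Ω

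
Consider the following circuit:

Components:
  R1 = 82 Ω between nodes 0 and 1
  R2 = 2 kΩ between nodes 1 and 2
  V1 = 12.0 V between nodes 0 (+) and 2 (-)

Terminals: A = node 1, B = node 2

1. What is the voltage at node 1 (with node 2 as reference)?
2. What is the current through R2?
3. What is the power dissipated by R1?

Nodal analysis, taking node 2 as the 0 V reference.
Source V1 fixes V_0 = 12 V.
KCL at each unknown node (sum of currents leaving = 0; resistances in Ω):
  Node 1: (V_1 - 12)/82 + (V_1 - 0)/2000 = 0
Collecting terms: 0.0127 × V_1 = 0.1463  =>  V_1 = 11.53 V
Part 1:
  Read off the nodal solution: V_1 = 11.53 V
Part 2:
  I_R2 = (V_1 - V_2)/R2 = (11.53 - 0)/2000 = 0.005764 A
  Magnitude: I_R2 = 0.005764 A
Part 3:
  I_R1 = (V_0 - V_1)/R1 = (12 - 11.53)/82 = 0.005764 A
  P_R1 = I_R1² × R1 = (0.005764)² × 82 = 0.002724 W

Final answers:
1. V_1 = 11.53 V
2. I_R2 = 0.005764 A
3. P_R1 = 0.002724 W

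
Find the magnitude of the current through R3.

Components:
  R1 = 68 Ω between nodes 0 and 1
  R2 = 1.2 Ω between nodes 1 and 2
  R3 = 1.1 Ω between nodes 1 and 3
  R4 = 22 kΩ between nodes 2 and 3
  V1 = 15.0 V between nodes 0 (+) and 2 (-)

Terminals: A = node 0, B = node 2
Nodal analysis, taking node 2 as the 0 V reference.
Source V1 fixes V_0 = 15 V.
KCL at each unknown node (sum of currents leaving = 0; resistances in Ω):
  Node 1: (V_1 - 15)/68 + (V_1 - 0)/1.2 + (V_1 - V_3)/1.1 = 0
  Node 3: (V_3 - V_1)/1.1 + (V_3 - 0)/22000 = 0
Collecting terms (coefficients in siemens):
  1.757·V_1 - 0.9091·V_3 = 0.2206
  0.9091·V_3 - 0.9091·V_1 = 0
Determinant D = (1.757)(0.9091) - (-0.9091)(-0.9091) = 0.771
V_1 = [(0.2206)(0.9091) - (-0.9091)(0)]/D = 0.2601 V
V_3 = [(1.757)(0) - (0.2206)(-0.9091)]/D = 0.2601 V
I_R3 = (V_1 - V_3)/R3 = (0.2601 - 0.2601)/1.1 = 0.00001182 A
|I_R3| = 0.00001182 A

Final answer: |I_R3| = 1.182e-05 A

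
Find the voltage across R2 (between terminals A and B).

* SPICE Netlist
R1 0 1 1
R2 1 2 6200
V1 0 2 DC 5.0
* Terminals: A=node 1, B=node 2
R1 and R2 are in series across V1 (node 0 → node 1 → node 2), and the output A–B is taken across R2, so this is a voltage divider.
Series current: I = V1/(R1 + R2) = 5/(1 + 6200) = 5/6201 = 0.0008063 A
V_R2 = I × R2 = V1 × R2/(R1 + R2) = 5 × 6200/6201 = 4.999 V

Final answer: 4.999 V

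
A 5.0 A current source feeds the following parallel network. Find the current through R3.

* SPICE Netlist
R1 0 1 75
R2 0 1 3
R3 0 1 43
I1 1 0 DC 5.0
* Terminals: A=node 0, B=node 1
All resistors sit directly between nodes 0 and 1, so they are in parallel and share one voltage V; the full source current 5 A splits among them.
1/R_par = 1/75 + 1/3 + 1/43 = 0.3699 S  =>  R_par = 2.703 Ω
V = I × R_par = 5 × 2.703 = 13.52 V
I_R3 = V/R3 = 13.52/43 = 0.3143 A

Final answer: 0.3143 A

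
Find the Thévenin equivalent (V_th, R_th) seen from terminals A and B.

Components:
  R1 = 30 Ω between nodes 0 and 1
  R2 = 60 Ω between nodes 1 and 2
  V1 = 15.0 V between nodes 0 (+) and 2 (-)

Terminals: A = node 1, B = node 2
Step 1 — V_th is the open-circuit voltage V_A - V_B (nothing connected across the terminals).
Nodal analysis, taking node 2 as the 0 V reference.
Source V1 fixes V_0 = 15 V.
KCL at each unknown node (sum of currents leaving = 0; resistances in Ω):
  Node 1: (V_1 - 15)/30 + (V_1 - 0)/60 = 0
Collecting terms: 0.05 × V_1 = 0.5  =>  V_1 = 10 V
V_th = V_1 - V_2 = 10 - 0 = 10 V
Step 2 — R_th: zero the source — replace V1 by a short circuit (node 2 merges into node 0) — and find the resistance seen between A (node 1) and B (node 0).
Reduce the network between node 1 (A) and node 0 (B) by series/parallel combination:
  Rp1 = R1 ‖ R2 (parallel, both between nodes 0 and 1) = 1/(1/30 + 1/60) = 20 Ω
R_th = 20 Ω

Final answer: V_th = 10 V, R_th = 20 Ω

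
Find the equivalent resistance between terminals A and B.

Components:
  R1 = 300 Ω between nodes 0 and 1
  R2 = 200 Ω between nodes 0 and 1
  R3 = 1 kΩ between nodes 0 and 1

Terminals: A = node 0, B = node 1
Reduce the network between node 0 (A) and node 1 (B) by series/parallel combination:
  Rp1 = R1 ‖ R2 ‖ R3 (parallel, all between nodes 0 and 1) = 1/(1/300 + 1/200 + 1/1000) = 107.1 Ω
R_eq = 107.1 Ω

Final answer: 107.1 Ω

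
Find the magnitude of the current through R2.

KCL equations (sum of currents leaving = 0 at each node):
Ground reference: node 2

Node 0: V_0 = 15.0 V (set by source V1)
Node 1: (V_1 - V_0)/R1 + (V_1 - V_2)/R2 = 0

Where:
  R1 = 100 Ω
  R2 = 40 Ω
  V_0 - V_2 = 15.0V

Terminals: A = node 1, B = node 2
Nodal analysis, taking node 2 as the 0 V reference.
Source V1 fixes V_0 = 15 V.
KCL at each unknown node (sum of currents leaving = 0; resistances in Ω):
  Node 1: (V_1 - 15)/100 + (V_1 - 0)/40 = 0
Collecting terms: 0.035 × V_1 = 0.15  =>  V_1 = 4.286 V
I_R2 = (V_1 - V_2)/R2 = (4.286 - 0)/40 = 0.1071 A
|I_R2| = 0.1071 A

Final answer: |I_R2| = 0.1071 A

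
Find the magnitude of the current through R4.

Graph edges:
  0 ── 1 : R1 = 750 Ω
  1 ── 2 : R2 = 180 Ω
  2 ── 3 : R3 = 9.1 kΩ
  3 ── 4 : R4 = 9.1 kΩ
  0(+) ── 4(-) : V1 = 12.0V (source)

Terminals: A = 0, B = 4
Nodal analysis, taking node 4 as the 0 V reference.
Source V1 fixes V_0 = 12 V.
KCL at each unknown node (sum of currents leaving = 0; resistances in Ω):
  Node 1: (V_1 - 12)/750 + (V_1 - V_2)/180 = 0
  Node 2: (V_2 - V_1)/180 + (V_2 - V_3)/9100 = 0
  Node 3: (V_3 - V_2)/9100 + (V_3 - 0)/9100 = 0
Collecting terms (coefficients in siemens):
  0.006889·V_1 - 0.005556·V_2 = 0.016
  0.005665·V_2 - 0.005556·V_1 - 0.0001099·V_3 = 0
  0.0002198·V_3 - 0.0001099·V_2 = 0
Solving these 3 simultaneous equations (Gaussian elimination) gives:
  V_1 = 11.53 V, V_2 = 11.42 V, V_3 = 5.708 V
I_R4 = (V_3 - V_4)/R4 = (5.708 - 0)/9100 = 0.0006273 A
|I_R4| = 0.0006273 A

Final answer: |I_R4| = 0.0006273 A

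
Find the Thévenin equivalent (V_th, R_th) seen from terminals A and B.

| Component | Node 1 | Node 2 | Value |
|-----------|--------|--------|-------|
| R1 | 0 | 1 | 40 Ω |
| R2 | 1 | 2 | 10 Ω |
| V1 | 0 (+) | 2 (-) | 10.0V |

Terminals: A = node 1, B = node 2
Step 1 — V_th is the open-circuit voltage V_A - V_B (nothing connected across the terminals).
Nodal analysis, taking node 2 as the 0 V reference.
Source V1 fixes V_0 = 10 V.
KCL at each unknown node (sum of currents leaving = 0; resistances in Ω):
  Node 1: (V_1 - 10)/40 + (V_1 - 0)/10 = 0
Collecting terms: 0.125 × V_1 = 0.25  =>  V_1 = 2 V
V_th = V_1 - V_2 = 2 - 0 = 2 V
Step 2 — R_th: zero the source — replace V1 by a short circuit (node 2 merges into node 0) — and find the resistance seen between A (node 1) and B (node 0).
Reduce the network between node 1 (A) and node 0 (B) by series/parallel combination:
  Rp1 = R1 ‖ R2 (parallel, both between nodes 0 and 1) = 1/(1/40 + 1/10) = 8 Ω
R_th = 8 Ω

Final answer: V_th = 2 V, R_th = 8 Ω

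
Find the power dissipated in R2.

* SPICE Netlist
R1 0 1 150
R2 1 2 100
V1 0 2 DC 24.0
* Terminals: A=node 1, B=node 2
Nodal analysis, taking node 2 as the 0 V reference.
Source V1 fixes V_0 = 24 V.
KCL at each unknown node (sum of currents leaving = 0; resistances in Ω):
  Node 1: (V_1 - 24)/150 + (V_1 - 0)/100 = 0
Collecting terms: 0.01667 × V_1 = 0.16  =>  V_1 = 9.6 V
I_R2 = (V_1 - V_2)/R2 = (9.6 - 0)/100 = 0.096 A
P_R2 = I_R2² × R2 = (0.096)² × 100 = 0.9216 W

Final answer: 0.9216 W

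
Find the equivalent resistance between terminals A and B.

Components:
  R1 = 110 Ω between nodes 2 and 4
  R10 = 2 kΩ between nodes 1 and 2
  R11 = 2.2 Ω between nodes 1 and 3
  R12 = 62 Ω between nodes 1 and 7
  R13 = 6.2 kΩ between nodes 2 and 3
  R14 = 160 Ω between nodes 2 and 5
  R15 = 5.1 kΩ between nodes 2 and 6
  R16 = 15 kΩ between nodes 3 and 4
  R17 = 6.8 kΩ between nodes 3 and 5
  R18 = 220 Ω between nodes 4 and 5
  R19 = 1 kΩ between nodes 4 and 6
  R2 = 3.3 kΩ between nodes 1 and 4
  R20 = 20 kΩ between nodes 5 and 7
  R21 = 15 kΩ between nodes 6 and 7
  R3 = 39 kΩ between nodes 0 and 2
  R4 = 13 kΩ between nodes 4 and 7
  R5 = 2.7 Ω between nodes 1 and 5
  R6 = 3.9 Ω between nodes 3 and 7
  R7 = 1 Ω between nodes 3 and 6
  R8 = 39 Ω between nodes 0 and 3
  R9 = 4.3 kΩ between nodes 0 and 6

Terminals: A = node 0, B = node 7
The network is not a plain series/parallel combination. Inject a 1 A test current into terminal A (node 0) and return it from terminal B (node 7); then R_eq = V_A / (1 A).
Nodal analysis, taking node 7 as the 0 V reference.
Current source I_test pushes 1 A into node 0 and draws it out of node 7.
KCL at each unknown node (sum of currents leaving = 0; resistances in Ω):
  Node 0: (V_0 - V_2)/39000 + (V_0 - V_3)/39 + (V_0 - V_6)/4300 - 1 = 0
  Node 1: (V_1 - V_4)/3300 + (V_1 - V_5)/2.7 + (V_1 - V_2)/2000 + (V_1 - V_3)/2.2 + (V_1 - 0)/62 = 0
  Node 2: (V_2 - V_0)/39000 + (V_2 - V_1)/2000 + (V_2 - V_4)/110 + (V_2 - V_3)/6200 + (V_2 - V_5)/160 + (V_2 - V_6)/5100 = 0
  Node 3: (V_3 - V_0)/39 + (V_3 - V_1)/2.2 + (V_3 - V_2)/6200 + (V_3 - 0)/3.9 + (V_3 - V_6)/1 + (V_3 - V_4)/15000 + (V_3 - V_5)/6800 = 0
  Node 4: (V_4 - V_1)/3300 + (V_4 - V_2)/110 + (V_4 - V_3)/15000 + (V_4 - 0)/13000 + (V_4 - V_5)/220 + (V_4 - V_6)/1000 = 0
  Node 5: (V_5 - V_1)/2.7 + (V_5 - V_2)/160 + (V_5 - V_3)/6800 + (V_5 - V_4)/220 + (V_5 - 0)/20000 = 0
  Node 6: (V_6 - V_0)/4300 + (V_6 - V_2)/5100 + (V_6 - V_3)/1 + (V_6 - V_4)/1000 + (V_6 - 0)/15000 = 0
Collecting terms (coefficients in siemens):
  0.0259·V_0 - 0.00002564·V_2 - 0.02564·V_3 - 0.0002326·V_6 = 1
  0.8418·V_1 - 0.0005·V_2 - 0.4545·V_3 - 0.000303·V_4 - 0.3704·V_5 = 0
  0.01622·V_2 - 0.00002564·V_0 - 0.0005·V_1 - 0.0001613·V_3 - 0.009091·V_4 - 0.00625·V_5 - 0.0001961·V_6 = 0
  1.737·V_3 - 0.02564·V_0 - 0.4545·V_1 - 0.0001613·V_2 - 0.00006667·V_4 - 0.0001471·V_5 - 1·V_6 = 0
  0.01508·V_4 - 0.000303·V_1 - 0.009091·V_2 - 0.00006667·V_3 - 0.004545·V_5 - 0.001·V_6 = 0
  0.3814·V_5 - 0.3704·V_1 - 0.00625·V_2 - 0.0001471·V_3 - 0.004545·V_4 = 0
  1.001·V_6 - 0.0002326·V_0 - 0.0001961·V_2 - 1·V_3 - 0.001·V_4 = 0
Solving these 7 simultaneous equations (Gaussian elimination) gives:
  V_0 = 42.29 V, V_1 = 3.549 V, V_2 = 3.64 V, V_3 = 3.674 V
  V_4 = 3.596 V, V_5 = 3.551 V, V_6 = 3.683 V
R_eq = V_0 / 1 A = 42.29 Ω

Final answer: 42.29 Ω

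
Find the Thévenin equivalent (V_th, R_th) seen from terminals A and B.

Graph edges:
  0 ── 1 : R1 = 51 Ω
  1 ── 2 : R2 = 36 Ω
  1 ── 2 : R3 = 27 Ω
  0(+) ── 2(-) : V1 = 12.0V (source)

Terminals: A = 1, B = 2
Step 1 — V_th is the open-circuit voltage V_A - V_B (nothing connected across the terminals).
Nodal analysis, taking node 2 as the 0 V reference.
Source V1 fixes V_0 = 12 V.
KCL at each unknown node (sum of currents leaving = 0; resistances in Ω):
  Node 1: (V_1 - 12)/51 + (V_1 - 0)/36 + (V_1 - 0)/27 = 0
Collecting terms: 0.08442 × V_1 = 0.2353  =>  V_1 = 2.787 V
V_th = V_1 - V_2 = 2.787 - 0 = 2.787 V
Step 2 — R_th: zero the source — replace V1 by a short circuit (node 2 merges into node 0) — and find the resistance seen between A (node 1) and B (node 0).
Reduce the network between node 1 (A) and node 0 (B) by series/parallel combination:
  Rp1 = R1 ‖ R2 ‖ R3 (parallel, all between nodes 0 and 1) = 1/(1/51 + 1/36 + 1/27) = 11.85 Ω
R_th = 11.85 Ω

Final answer: V_th = 2.787 V, R_th = 11.85 Ω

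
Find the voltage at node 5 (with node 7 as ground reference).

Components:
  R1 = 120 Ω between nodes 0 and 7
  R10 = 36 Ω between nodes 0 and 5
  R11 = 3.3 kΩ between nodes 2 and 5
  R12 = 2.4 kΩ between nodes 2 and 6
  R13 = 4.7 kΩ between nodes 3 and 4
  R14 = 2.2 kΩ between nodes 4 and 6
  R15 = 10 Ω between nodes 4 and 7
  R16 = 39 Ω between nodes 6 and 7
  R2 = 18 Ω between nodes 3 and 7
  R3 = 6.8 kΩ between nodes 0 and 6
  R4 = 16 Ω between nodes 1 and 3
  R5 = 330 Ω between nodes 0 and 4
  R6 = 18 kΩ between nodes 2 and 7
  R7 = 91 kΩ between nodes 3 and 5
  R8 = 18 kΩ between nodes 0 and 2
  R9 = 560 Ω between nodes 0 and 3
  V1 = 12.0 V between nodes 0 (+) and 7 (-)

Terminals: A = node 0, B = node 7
Nodal analysis, taking node 7 as the 0 V reference.
Source V1 fixes V_0 = 12 V.
KCL at each unknown node (sum of currents leaving = 0; resistances in Ω):
  Node 1: (V_1 - V_3)/16 = 0
  Node 2: (V_2 - 0)/18000 + (V_2 - 12)/18000 + (V_2 - V_5)/3300 + (V_2 - V_6)/2400 = 0
  Node 3: (V_3 - 0)/18 + (V_3 - V_1)/16 + (V_3 - V_5)/91000 + (V_3 - 12)/560 + (V_3 - V_4)/4700 = 0
  Node 4: (V_4 - 12)/330 + (V_4 - V_3)/4700 + (V_4 - V_6)/2200 + (V_4 - 0)/10 = 0
  Node 5: (V_5 - V_3)/91000 + (V_5 - 12)/36 + (V_5 - V_2)/3300 = 0
  Node 6: (V_6 - 12)/6800 + (V_6 - V_2)/2400 + (V_6 - V_4)/2200 + (V_6 - 0)/39 = 0
Collecting terms (coefficients in siemens):
  0.0625·V_1 - 0.0625·V_3 = 0
  0.0008308·V_2 - 0.000303·V_5 - 0.0004167·V_6 = 0.0006667
  0.1201·V_3 - 0.0625·V_1 - 0.0002128·V_4 - 0.00001099·V_5 = 0.02143
  0.1037·V_4 - 0.0002128·V_3 - 0.0004545·V_6 = 0.03636
  0.02809·V_5 - 0.000303·V_2 - 0.00001099·V_3 = 0.3333
  0.02666·V_6 - 0.0004167·V_2 - 0.0004545·V_4 = 0.001765
Solving these 6 simultaneous equations (Gaussian elimination) gives:
  V_1 = 0.3758 V, V_2 = 5.228 V, V_3 = 0.3758 V, V_4 = 0.3521 V
  V_5 = 11.92 V, V_6 = 0.1539 V
The requested potential is V_5 = 11.92 V.

Final answer: V_5 = 11.92 V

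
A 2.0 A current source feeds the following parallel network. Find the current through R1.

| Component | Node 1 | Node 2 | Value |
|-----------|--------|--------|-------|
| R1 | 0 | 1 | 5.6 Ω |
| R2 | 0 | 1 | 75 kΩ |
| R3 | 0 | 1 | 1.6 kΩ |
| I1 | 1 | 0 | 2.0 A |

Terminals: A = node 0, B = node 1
All resistors sit directly between nodes 0 and 1, so they are in parallel and share one voltage V; the full source current 2 A splits among them.
1/R_par = 1/5.6 + 1/75000 + 1/1600 = 0.1792 S  =>  R_par = 5.58 Ω
V = I × R_par = 2 × 5.58 = 11.16 V
I_R1 = V/R1 = 11.16/5.6 = 1.993 A

Final answer: 1.993 A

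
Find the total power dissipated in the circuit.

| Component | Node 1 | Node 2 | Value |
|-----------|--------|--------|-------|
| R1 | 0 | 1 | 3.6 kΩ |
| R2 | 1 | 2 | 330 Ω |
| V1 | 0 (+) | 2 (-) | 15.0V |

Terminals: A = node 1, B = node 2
Nodal analysis, taking node 2 as the 0 V reference.
Source V1 fixes V_0 = 15 V.
KCL at each unknown node (sum of currents leaving = 0; resistances in Ω):
  Node 1: (V_1 - 15)/3600 + (V_1 - 0)/330 = 0
Collecting terms: 0.003308 × V_1 = 0.004167  =>  V_1 = 1.26 V
Power in each resistor, P = (ΔV)²/R:
  P_R1 = (15 - 1.26)²/3600 = 0.05244 W
  P_R2 = (1.26 - 0)²/330 = 0.004807 W
P_total = P_R1 + P_R2 = 0.05725 W

Final answer: 0.05725 W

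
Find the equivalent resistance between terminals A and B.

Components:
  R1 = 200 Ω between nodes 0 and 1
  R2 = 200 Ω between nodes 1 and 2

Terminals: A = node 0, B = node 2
Reduce the network between node 0 (A) and node 2 (B) by series/parallel combination:
  Rs1 = R1 + R2 (series, joined only at node 1) = 200 + 200 = 400 Ω
R_eq = 400 Ω

Final answer: 400 Ω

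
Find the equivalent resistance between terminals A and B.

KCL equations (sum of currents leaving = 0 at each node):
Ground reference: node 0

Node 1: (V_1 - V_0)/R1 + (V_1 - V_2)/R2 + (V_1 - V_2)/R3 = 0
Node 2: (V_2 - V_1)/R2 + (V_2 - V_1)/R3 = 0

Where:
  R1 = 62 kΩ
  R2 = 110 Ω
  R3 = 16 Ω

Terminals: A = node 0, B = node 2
Reduce the network between node 0 (A) and node 2 (B) by series/parallel combination:
  Rp1 = R2 ‖ R3 (parallel, both between nodes 1 and 2) = 1/(1/110 + 1/16) = 13.97 Ω
  Rs1 = R1 + Rp1 (series, joined only at node 1) = 62000 + 13.97 = 62010 Ω
R_eq = 62.01 kΩ

Final answer: 62.01 kΩ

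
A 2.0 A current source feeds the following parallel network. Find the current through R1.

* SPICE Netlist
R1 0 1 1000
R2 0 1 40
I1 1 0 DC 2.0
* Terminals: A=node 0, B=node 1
All resistors sit directly between nodes 0 and 1, so they are in parallel and share one voltage V; the full source current 2 A splits among them.
1/R_par = 1/1000 + 1/40 = 0.026 S  =>  R_par = 38.46 Ω
V = I × R_par = 2 × 38.46 = 76.92 V
I_R1 = V/R1 = 76.92/1000 = 0.07692 A

Final answer: 0.07692 A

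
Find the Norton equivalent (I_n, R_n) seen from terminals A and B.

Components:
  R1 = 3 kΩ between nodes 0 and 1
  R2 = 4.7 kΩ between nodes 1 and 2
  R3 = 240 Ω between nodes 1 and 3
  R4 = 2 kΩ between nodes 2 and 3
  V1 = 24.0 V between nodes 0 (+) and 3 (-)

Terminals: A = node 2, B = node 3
Find the Thévenin equivalent first; then I_n = V_th/R_th and R_n = R_th.
Step 1 — V_th is the open-circuit voltage V_A - V_B (nothing connected across the terminals).
Nodal analysis, taking node 3 as the 0 V reference.
Source V1 fixes V_0 = 24 V.
KCL at each unknown node (sum of currents leaving = 0; resistances in Ω):
  Node 1: (V_1 - 24)/3000 + (V_1 - V_2)/4700 + (V_1 - 0)/240 = 0
  Node 2: (V_2 - V_1)/4700 + (V_2 - 0)/2000 = 0
Collecting terms (coefficients in siemens):
  0.004713·V_1 - 0.0002128·V_2 = 0.008
  0.0007128·V_2 - 0.0002128·V_1 = 0
Determinant D = (0.004713)(0.0007128) - (-0.0002128)(-0.0002128) = 0.000003314
V_1 = [(0.008)(0.0007128) - (-0.0002128)(0)]/D = 1.721 V
V_2 = [(0.004713)(0) - (0.008)(-0.0002128)]/D = 0.5136 V
V_th = V_2 - V_3 = 0.5136 - 0 = 0.5136 V
Step 2 — R_th: zero the source — replace V1 by a short circuit (node 3 merges into node 0) — and find the resistance seen between A (node 2) and B (node 0).
Reduce the network between node 2 (A) and node 0 (B) by series/parallel combination:
  Rp1 = R1 ‖ R3 (parallel, both between nodes 0 and 1) = 1/(1/3000 + 1/240) = 222.2 Ω
  Rs1 = R2 + Rp1 (series, joined only at node 1) = 4700 + 222.2 = 4922 Ω
  Rp2 = R4 ‖ Rs1 (parallel, both between nodes 0 and 2) = 1/(1/2000 + 1/4922) = 1422 Ω
R_th = 1.422 kΩ
I_n = V_th/R_th = 0.5136/1422 = 0.0003612 A, and R_n = R_th = 1.422 kΩ

Final answer: I_n = 0.0003612 A, R_n = 1.422 kΩ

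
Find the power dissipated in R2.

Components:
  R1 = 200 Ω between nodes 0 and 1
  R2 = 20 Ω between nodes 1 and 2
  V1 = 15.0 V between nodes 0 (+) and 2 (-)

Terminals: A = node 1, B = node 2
Nodal analysis, taking node 2 as the 0 V reference.
Source V1 fixes V_0 = 15 V.
KCL at each unknown node (sum of currents leaving = 0; resistances in Ω):
  Node 1: (V_1 - 15)/200 + (V_1 - 0)/20 = 0
Collecting terms: 0.055 × V_1 = 0.075  =>  V_1 = 1.364 V
I_R2 = (V_1 - V_2)/R2 = (1.364 - 0)/20 = 0.06818 A
P_R2 = I_R2² × R2 = (0.06818)² × 20 = 0.09298 W

Final answer: 0.09298 W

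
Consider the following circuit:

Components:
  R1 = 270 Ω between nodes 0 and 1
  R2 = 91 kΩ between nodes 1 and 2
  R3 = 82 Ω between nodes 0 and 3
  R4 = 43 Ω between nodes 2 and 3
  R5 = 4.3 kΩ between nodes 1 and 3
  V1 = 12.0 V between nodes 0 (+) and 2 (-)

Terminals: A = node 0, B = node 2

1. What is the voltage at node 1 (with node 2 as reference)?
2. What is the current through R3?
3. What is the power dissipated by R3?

Nodal analysis, taking node 2 as the 0 V reference.
Source V1 fixes V_0 = 12 V.
KCL at each unknown node (sum of currents leaving = 0; resistances in Ω):
  Node 1: (V_1 - 12)/270 + (V_1 - 0)/91000 + (V_1 - V_3)/4300 = 0
  Node 3: (V_3 - 12)/82 + (V_3 - 0)/43 + (V_3 - V_1)/4300 = 0
Collecting terms (coefficients in siemens):
  0.003947·V_1 - 0.0002326·V_3 = 0.04444
  0.03568·V_3 - 0.0002326·V_1 = 0.1463
Determinant D = (0.003947)(0.03568) - (-0.0002326)(-0.0002326) = 0.0001408
V_1 = [(0.04444)(0.03568) - (-0.0002326)(0.1463)]/D = 11.51 V
V_3 = [(0.003947)(0.1463) - (0.04444)(-0.0002326)]/D = 4.176 V
Part 1:
  Read off the nodal solution: V_1 = 11.51 V
Part 2:
  I_R3 = (V_0 - V_3)/R3 = (12 - 4.176)/82 = 0.09541 A
  Magnitude: I_R3 = 0.09541 A
Part 3:
  I_R3 = (V_0 - V_3)/R3 = (12 - 4.176)/82 = 0.09541 A
  P_R3 = I_R3² × R3 = (0.09541)² × 82 = 0.7465 W

Final answers:
1. V_1 = 11.51 V
2. I_R3 = 0.09541 A
3. P_R3 = 0.7465 W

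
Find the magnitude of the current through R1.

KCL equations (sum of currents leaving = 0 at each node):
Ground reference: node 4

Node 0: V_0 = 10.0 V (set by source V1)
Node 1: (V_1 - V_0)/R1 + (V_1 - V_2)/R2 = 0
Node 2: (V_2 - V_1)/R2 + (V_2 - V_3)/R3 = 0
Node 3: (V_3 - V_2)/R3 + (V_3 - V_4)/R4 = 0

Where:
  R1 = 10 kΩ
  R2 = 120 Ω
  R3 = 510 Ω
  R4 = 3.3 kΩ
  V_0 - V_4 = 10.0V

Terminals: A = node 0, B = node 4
Nodal analysis, taking node 4 as the 0 V reference.
Source V1 fixes V_0 = 10 V.
KCL at each unknown node (sum of currents leaving = 0; resistances in Ω):
  Node 1: (V_1 - 10)/10000 + (V_1 - V_2)/120 = 0
  Node 2: (V_2 - V_1)/120 + (V_2 - V_3)/510 = 0
  Node 3: (V_3 - V_2)/510 + (V_3 - 0)/3300 = 0
Collecting terms (coefficients in siemens):
  0.008433·V_1 - 0.008333·V_2 = 0.001
  0.01029·V_2 - 0.008333·V_1 - 0.001961·V_3 = 0
  0.002264·V_3 - 0.001961·V_2 = 0
Solving these 3 simultaneous equations (Gaussian elimination) gives:
  V_1 = 2.821 V, V_2 = 2.735 V, V_3 = 2.369 V
I_R1 = (V_0 - V_1)/R1 = (10 - 2.821)/10000 = 0.0007179 A
|I_R1| = 0.0007179 A

Final answer: |I_R1| = 0.0007179 A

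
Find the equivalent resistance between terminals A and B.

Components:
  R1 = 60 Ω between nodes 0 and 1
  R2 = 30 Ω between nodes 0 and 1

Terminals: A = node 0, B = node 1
Reduce the network between node 0 (A) and node 1 (B) by series/parallel combination:
  Rp1 = R1 ‖ R2 (parallel, both between nodes 0 and 1) = 1/(1/60 + 1/30) = 20 Ω
R_eq = 20 Ω

Final answer: 20 Ω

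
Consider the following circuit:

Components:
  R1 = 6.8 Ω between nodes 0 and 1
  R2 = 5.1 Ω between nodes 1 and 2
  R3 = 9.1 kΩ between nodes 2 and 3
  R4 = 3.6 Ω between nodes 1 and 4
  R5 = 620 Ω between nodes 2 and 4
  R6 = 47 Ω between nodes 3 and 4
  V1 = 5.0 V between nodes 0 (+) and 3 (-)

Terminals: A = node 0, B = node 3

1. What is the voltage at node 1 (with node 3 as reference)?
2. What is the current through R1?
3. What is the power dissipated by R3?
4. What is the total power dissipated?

Nodal analysis, taking node 3 as the 0 V reference.
Source V1 fixes V_0 = 5 V.
KCL at each unknown node (sum of currents leaving = 0; resistances in Ω):
  Node 1: (V_1 - 5)/6.8 + (V_1 - V_2)/5.1 + (V_1 - V_4)/3.6 = 0
  Node 2: (V_2 - V_1)/5.1 + (V_2 - 0)/9100 + (V_2 - V_4)/620 = 0
  Node 4: (V_4 - V_1)/3.6 + (V_4 - V_2)/620 + (V_4 - 0)/47 = 0
Collecting terms (coefficients in siemens):
  0.6209·V_1 - 0.1961·V_2 - 0.2778·V_4 = 0.7353
  0.1978·V_2 - 0.1961·V_1 - 0.001613·V_4 = 0
  0.3007·V_4 - 0.2778·V_1 - 0.001613·V_2 = 0
Solving these 3 simultaneous equations (Gaussian elimination) gives:
  V_1 = 4.405 V, V_2 = 4.4 V, V_4 = 4.093 V
Part 1:
  Read off the nodal solution: V_1 = 4.405 V
Part 2:
  I_R1 = (V_0 - V_1)/R1 = (5 - 4.405)/6.8 = 0.08757 A
  Magnitude: I_R1 = 0.08757 A
Part 3:
  I_R3 = (V_2 - V_3)/R3 = (4.4 - 0)/9100 = 0.0004835 A
  P_R3 = I_R3² × R3 = (0.0004835)² × 9100 = 0.002127 W
Part 4:
  Power in each resistor, P = (ΔV)²/R:
    P_R1 = (5 - 4.405)²/6.8 = 0.05214 W
    P_R2 = (4.405 - 4.4)²/5.1 = 0.00000488 W
    P_R3 = (4.4 - 0)²/9100 = 0.002127 W
    P_R4 = (4.405 - 4.093)²/3.6 = 0.02699 W
    P_R5 = (4.4 - 4.093)²/620 = 0.0001517 W
    P_R6 = (0 - 4.093)²/47 = 0.3564 W
  P_total = P_R1 + P_R2 + P_R3 + P_R4 + P_R5 + P_R6 = 0.4378 W

Final answers:
1. V_1 = 4.405 V
2. I_R1 = 0.08757 A
3. P_R3 = 0.002127 W
4. P_total = 0.4378 W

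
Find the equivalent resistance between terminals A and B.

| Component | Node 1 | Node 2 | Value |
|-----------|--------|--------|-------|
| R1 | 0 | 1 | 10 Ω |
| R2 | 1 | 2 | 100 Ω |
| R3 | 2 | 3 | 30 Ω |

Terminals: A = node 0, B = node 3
Reduce the network between node 0 (A) and node 3 (B) by series/parallel combination:
  Rs1 = R1 + R2 (series, joined only at node 1) = 10 + 100 = 110 Ω
  Rs2 = R3 + Rs1 (series, joined only at node 2) = 30 + 110 = 140 Ω
R_eq = 140 Ω

Final answer: 140 Ω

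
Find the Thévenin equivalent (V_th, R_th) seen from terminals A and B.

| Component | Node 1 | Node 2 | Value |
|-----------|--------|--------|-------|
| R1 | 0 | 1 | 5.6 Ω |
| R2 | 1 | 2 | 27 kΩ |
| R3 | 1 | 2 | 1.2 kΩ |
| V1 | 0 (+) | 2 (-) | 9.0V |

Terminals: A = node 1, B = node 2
Step 1 — V_th is the open-circuit voltage V_A - V_B (nothing connected across the terminals).
Nodal analysis, taking node 2 as the 0 V reference.
Source V1 fixes V_0 = 9 V.
KCL at each unknown node (sum of currents leaving = 0; resistances in Ω):
  Node 1: (V_1 - 9)/5.6 + (V_1 - 0)/27000 + (V_1 - 0)/1200 = 0
Collecting terms: 0.1794 × V_1 = 1.607  =>  V_1 = 8.956 V
V_th = V_1 - V_2 = 8.956 - 0 = 8.956 V
Step 2 — R_th: zero the source — replace V1 by a short circuit (node 2 merges into node 0) — and find the resistance seen between A (node 1) and B (node 0).
Reduce the network between node 1 (A) and node 0 (B) by series/parallel combination:
  Rp1 = R1 ‖ R2 ‖ R3 (parallel, all between nodes 0 and 1) = 1/(1/5.6 + 1/27000 + 1/1200) = 5.573 Ω
R_th = 5.573 Ω

Final answer: V_th = 8.956 V, R_th = 5.573 Ω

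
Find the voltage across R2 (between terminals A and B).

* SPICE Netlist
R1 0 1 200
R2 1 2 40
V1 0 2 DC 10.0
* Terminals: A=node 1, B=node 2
R1 and R2 are in series across V1 (node 0 → node 1 → node 2), and the output A–B is taken across R2, so this is a voltage divider.
Series current: I = V1/(R1 + R2) = 10/(200 + 40) = 10/240 = 0.04167 A
V_R2 = I × R2 = V1 × R2/(R1 + R2) = 10 × 40/240 = 1.667 V

Final answer: 1.667 V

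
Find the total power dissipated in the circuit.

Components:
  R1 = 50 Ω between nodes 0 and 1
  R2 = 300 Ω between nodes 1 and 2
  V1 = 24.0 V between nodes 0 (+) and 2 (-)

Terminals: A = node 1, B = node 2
Nodal analysis, taking node 2 as the 0 V reference.
Source V1 fixes V_0 = 24 V.
KCL at each unknown node (sum of currents leaving = 0; resistances in Ω):
  Node 1: (V_1 - 24)/50 + (V_1 - 0)/300 = 0
Collecting terms: 0.02333 × V_1 = 0.48  =>  V_1 = 20.57 V
Power in each resistor, P = (ΔV)²/R:
  P_R1 = (24 - 20.57)²/50 = 0.2351 W
  P_R2 = (20.57 - 0)²/300 = 1.411 W
P_total = P_R1 + P_R2 = 1.646 W

Final answer: 1.646 W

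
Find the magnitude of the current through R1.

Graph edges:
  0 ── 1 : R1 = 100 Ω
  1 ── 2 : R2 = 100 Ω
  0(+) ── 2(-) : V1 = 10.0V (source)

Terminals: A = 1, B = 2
Nodal analysis, taking node 2 as the 0 V reference.
Source V1 fixes V_0 = 10 V.
KCL at each unknown node (sum of currents leaving = 0; resistances in Ω):
  Node 1: (V_1 - 10)/100 + (V_1 - 0)/100 = 0
Collecting terms: 0.02 × V_1 = 0.1  =>  V_1 = 5 V
I_R1 = (V_0 - V_1)/R1 = (10 - 5)/100 = 0.05 A
|I_R1| = 0.05 A

Final answer: |I_R1| = 0.05 A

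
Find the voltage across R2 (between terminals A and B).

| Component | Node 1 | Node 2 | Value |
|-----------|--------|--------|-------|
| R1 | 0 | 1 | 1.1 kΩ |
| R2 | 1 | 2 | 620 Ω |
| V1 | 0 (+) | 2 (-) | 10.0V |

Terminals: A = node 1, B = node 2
R1 and R2 are in series across V1 (node 0 → node 1 → node 2), and the output A–B is taken across R2, so this is a voltage divider.
Series current: I = V1/(R1 + R2) = 10/(1100 + 620) = 10/1720 = 0.005814 A
V_R2 = I × R2 = V1 × R2/(R1 + R2) = 10 × 620/1720 = 3.605 V

Final answer: 3.605 V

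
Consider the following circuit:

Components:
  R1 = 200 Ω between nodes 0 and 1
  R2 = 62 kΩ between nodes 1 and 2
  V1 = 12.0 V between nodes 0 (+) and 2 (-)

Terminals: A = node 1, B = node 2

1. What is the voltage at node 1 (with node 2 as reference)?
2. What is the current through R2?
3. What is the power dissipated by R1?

Nodal analysis, taking node 2 as the 0 V reference.
Source V1 fixes V_0 = 12 V.
KCL at each unknown node (sum of currents leaving = 0; resistances in Ω):
  Node 1: (V_1 - 12)/200 + (V_1 - 0)/62000 = 0
Collecting terms: 0.005016 × V_1 = 0.06  =>  V_1 = 11.96 V
Part 1:
  Read off the nodal solution: V_1 = 11.96 V
Part 2:
  I_R2 = (V_1 - V_2)/R2 = (11.96 - 0)/62000 = 0.0001929 A
  Magnitude: I_R2 = 0.0001929 A
Part 3:
  I_R1 = (V_0 - V_1)/R1 = (12 - 11.96)/200 = 0.0001929 A
  P_R1 = I_R1² × R1 = (0.0001929)² × 200 = 0.000007444 W

Final answers:
1. V_1 = 11.96 V
2. I_R2 = 0.0001929 A
3. P_R1 = 7.444e-06 W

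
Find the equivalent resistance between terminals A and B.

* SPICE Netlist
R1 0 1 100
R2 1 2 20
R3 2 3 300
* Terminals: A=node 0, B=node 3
Reduce the network between node 0 (A) and node 3 (B) by series/parallel combination:
  Rs1 = R1 + R2 (series, joined only at node 1) = 100 + 20 = 120 Ω
  Rs2 = R3 + Rs1 (series, joined only at node 2) = 300 + 120 = 420 Ω
R_eq = 420 Ω

Final answer: 420 Ω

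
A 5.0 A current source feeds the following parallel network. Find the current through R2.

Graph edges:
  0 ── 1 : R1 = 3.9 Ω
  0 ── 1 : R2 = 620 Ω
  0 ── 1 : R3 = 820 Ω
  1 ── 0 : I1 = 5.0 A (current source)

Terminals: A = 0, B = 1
All resistors sit directly between nodes 0 and 1, so they are in parallel and share one voltage V; the full source current 5 A splits among them.
1/R_par = 1/3.9 + 1/620 + 1/820 = 0.2592 S  =>  R_par = 3.857 Ω
V = I × R_par = 5 × 3.857 = 19.29 V
I_R2 = V/R2 = 19.29/620 = 0.03111 A

Final answer: 0.03111 A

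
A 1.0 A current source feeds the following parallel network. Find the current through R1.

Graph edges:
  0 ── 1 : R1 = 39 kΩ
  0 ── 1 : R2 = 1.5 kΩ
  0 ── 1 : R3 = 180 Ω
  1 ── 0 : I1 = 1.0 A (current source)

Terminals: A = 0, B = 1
All resistors sit directly between nodes 0 and 1, so they are in parallel and share one voltage V; the full source current 1 A splits among them.
1/R_par = 1/39000 + 1/1500 + 1/180 = 0.006248 S  =>  R_par = 160.1 Ω
V = I × R_par = 1 × 160.1 = 160.1 V
I_R1 = V/R1 = 160.1/39000 = 0.004104 A

Final answer: 0.004104 A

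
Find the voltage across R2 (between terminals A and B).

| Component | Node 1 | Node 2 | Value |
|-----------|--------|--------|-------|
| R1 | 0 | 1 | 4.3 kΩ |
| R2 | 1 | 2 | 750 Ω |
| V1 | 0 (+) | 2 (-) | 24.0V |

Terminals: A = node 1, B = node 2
R1 and R2 are in series across V1 (node 0 → node 1 → node 2), and the output A–B is taken across R2, so this is a voltage divider.
Series current: I = V1/(R1 + R2) = 24/(4300 + 750) = 24/5050 = 0.004752 A
V_R2 = I × R2 = V1 × R2/(R1 + R2) = 24 × 750/5050 = 3.564 V

Final answer: 3.564 V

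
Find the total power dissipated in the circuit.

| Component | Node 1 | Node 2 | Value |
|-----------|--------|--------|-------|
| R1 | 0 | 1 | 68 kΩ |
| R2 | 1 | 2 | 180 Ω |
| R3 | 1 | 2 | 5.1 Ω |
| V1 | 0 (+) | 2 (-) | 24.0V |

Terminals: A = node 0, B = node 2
Nodal analysis, taking node 2 as the 0 V reference.
Source V1 fixes V_0 = 24 V.
KCL at each unknown node (sum of currents leaving = 0; resistances in Ω):
  Node 1: (V_1 - 24)/68000 + (V_1 - 0)/180 + (V_1 - 0)/5.1 = 0
Collecting terms: 0.2016 × V_1 = 0.0003529  =>  V_1 = 0.00175 V
Power in each resistor, P = (ΔV)²/R:
  P_R1 = (24 - 0.00175)²/68000 = 0.008469 W
  P_R2 = (0.00175 - 0)²/180 = 0.00000001702 W
  P_R3 = (0.00175 - 0)²/5.1 = 0.0000006007 W
P_total = P_R1 + P_R2 + P_R3 = 0.00847 W

Final answer: 0.00847 W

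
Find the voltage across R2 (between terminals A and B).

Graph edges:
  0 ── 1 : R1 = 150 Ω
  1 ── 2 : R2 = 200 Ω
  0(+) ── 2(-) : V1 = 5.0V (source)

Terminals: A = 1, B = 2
R1 and R2 are in series across V1 (node 0 → node 1 → node 2), and the output A–B is taken across R2, so this is a voltage divider.
Series current: I = V1/(R1 + R2) = 5/(150 + 200) = 5/350 = 0.01429 A
V_R2 = I × R2 = V1 × R2/(R1 + R2) = 5 × 200/350 = 2.857 V

Final answer: 2.857 V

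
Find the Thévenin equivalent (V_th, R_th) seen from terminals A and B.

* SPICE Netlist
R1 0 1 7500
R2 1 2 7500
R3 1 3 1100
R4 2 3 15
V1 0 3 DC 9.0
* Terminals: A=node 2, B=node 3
Step 1 — V_th is the open-circuit voltage V_A - V_B (nothing connected across the terminals).
Nodal analysis, taking node 3 as the 0 V reference.
Source V1 fixes V_0 = 9 V.
KCL at each unknown node (sum of currents leaving = 0; resistances in Ω):
  Node 1: (V_1 - 9)/7500 + (V_1 - V_2)/7500 + (V_1 - 0)/1100 = 0
  Node 2: (V_2 - V_1)/7500 + (V_2 - 0)/15 = 0
Collecting terms (coefficients in siemens):
  0.001176·V_1 - 0.0001333·V_2 = 0.0012
  0.0668·V_2 - 0.0001333·V_1 = 0
Determinant D = (0.001176)(0.0668) - (-0.0001333)(-0.0001333) = 0.00007852
V_1 = [(0.0012)(0.0668) - (-0.0001333)(0)]/D = 1.021 V
V_2 = [(0.001176)(0) - (0.0012)(-0.0001333)]/D = 0.002038 V
V_th = V_2 - V_3 = 0.002038 - 0 = 0.002038 V
Step 2 — R_th: zero the source — replace V1 by a short circuit (node 3 merges into node 0) — and find the resistance seen between A (node 2) and B (node 0).
Reduce the network between node 2 (A) and node 0 (B) by series/parallel combination:
  Rp1 = R1 ‖ R3 (parallel, both between nodes 0 and 1) = 1/(1/7500 + 1/1100) = 959.3 Ω
  Rs1 = R2 + Rp1 (series, joined only at node 1) = 7500 + 959.3 = 8459 Ω
  Rp2 = R4 ‖ Rs1 (parallel, both between nodes 0 and 2) = 1/(1/15 + 1/8459) = 14.97 Ω
R_th = 14.97 Ω

Final answer: V_th = 0.002038 V, R_th = 14.97 Ω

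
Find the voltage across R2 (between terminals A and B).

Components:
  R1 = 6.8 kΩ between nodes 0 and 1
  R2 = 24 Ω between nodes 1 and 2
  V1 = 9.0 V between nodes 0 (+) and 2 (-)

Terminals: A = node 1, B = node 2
R1 and R2 are in series across V1 (node 0 → node 1 → node 2), and the output A–B is taken across R2, so this is a voltage divider.
Series current: I = V1/(R1 + R2) = 9/(6800 + 24) = 9/6824 = 0.001319 A
V_R2 = I × R2 = V1 × R2/(R1 + R2) = 9 × 24/6824 = 0.03165 V

Final answer: 0.03165 V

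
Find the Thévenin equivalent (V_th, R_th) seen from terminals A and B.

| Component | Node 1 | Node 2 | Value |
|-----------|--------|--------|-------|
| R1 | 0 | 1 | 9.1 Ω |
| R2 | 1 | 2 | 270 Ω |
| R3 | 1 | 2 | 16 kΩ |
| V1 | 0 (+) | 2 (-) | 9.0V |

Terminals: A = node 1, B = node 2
Step 1 — V_th is the open-circuit voltage V_A - V_B (nothing connected across the terminals).
Nodal analysis, taking node 2 as the 0 V reference.
Source V1 fixes V_0 = 9 V.
KCL at each unknown node (sum of currents leaving = 0; resistances in Ω):
  Node 1: (V_1 - 9)/9.1 + (V_1 - 0)/270 + (V_1 - 0)/16000 = 0
Collecting terms: 0.1137 × V_1 = 0.989  =>  V_1 = 8.702 V
V_th = V_1 - V_2 = 8.702 - 0 = 8.702 V
Step 2 — R_th: zero the source — replace V1 by a short circuit (node 2 merges into node 0) — and find the resistance seen between A (node 1) and B (node 0).
Reduce the network between node 1 (A) and node 0 (B) by series/parallel combination:
  Rp1 = R1 ‖ R2 ‖ R3 (parallel, all between nodes 0 and 1) = 1/(1/9.1 + 1/270 + 1/16000) = 8.798 Ω
R_th = 8.798 Ω

Final answer: V_th = 8.702 V, R_th = 8.798 Ω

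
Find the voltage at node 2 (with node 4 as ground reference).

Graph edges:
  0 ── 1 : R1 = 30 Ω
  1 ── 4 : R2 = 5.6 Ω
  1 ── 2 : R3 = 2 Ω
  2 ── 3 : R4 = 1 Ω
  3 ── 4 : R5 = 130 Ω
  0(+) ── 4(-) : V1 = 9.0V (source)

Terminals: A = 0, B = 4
Nodal analysis, taking node 4 as the 0 V reference.
Source V1 fixes V_0 = 9 V.
KCL at each unknown node (sum of currents leaving = 0; resistances in Ω):
  Node 1: (V_1 - 9)/30 + (V_1 - 0)/5.6 + (V_1 - V_2)/2 = 0
  Node 2: (V_2 - V_1)/2 + (V_2 - V_3)/1 = 0
  Node 3: (V_3 - V_2)/1 + (V_3 - 0)/130 = 0
Collecting terms (coefficients in siemens):
  0.7119·V_1 - 0.5·V_2 = 0.3
  1.5·V_2 - 0.5·V_1 - 1·V_3 = 0
  1.008·V_3 - 1·V_2 = 0
Solving these 3 simultaneous equations (Gaussian elimination) gives:
  V_1 = 1.367 V, V_2 = 1.347 V, V_3 = 1.336 V
The requested potential is V_2 = 1.347 V.

Final answer: V_2 = 1.347 V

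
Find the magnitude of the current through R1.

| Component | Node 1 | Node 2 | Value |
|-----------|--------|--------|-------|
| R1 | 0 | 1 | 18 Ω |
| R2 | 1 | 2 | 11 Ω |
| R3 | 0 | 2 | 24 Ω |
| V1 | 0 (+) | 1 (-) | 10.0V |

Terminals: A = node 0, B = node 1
Nodal analysis, taking node 1 as the 0 V reference.
Source V1 fixes V_0 = 10 V.
KCL at each unknown node (sum of currents leaving = 0; resistances in Ω):
  Node 2: (V_2 - 0)/11 + (V_2 - 10)/24 = 0
Collecting terms: 0.1326 × V_2 = 0.4167  =>  V_2 = 3.143 V
I_R1 = (V_0 - V_1)/R1 = (10 - 0)/18 = 0.5556 A
|I_R1| = 0.5556 A

Final answer: |I_R1| = 0.5556 A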